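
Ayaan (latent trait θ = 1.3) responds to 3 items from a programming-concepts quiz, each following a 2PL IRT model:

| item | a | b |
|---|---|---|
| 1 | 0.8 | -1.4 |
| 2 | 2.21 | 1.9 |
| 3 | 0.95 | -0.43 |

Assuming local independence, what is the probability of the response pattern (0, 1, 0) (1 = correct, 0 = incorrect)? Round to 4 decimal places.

0.0035

P(θ) = 1 / (1 + exp(−a(θ − b)))
P_1 = 1/(1+e^{-2.1600}) = 0.8966
P_2 = 1/(1+e^{1.3260}) = 0.2098
P_3 = 1/(1+e^{-1.6435}) = 0.8380
L = (1−P_1) × P_2 × (1−P_3) = 0.1034 × 0.2098 × 0.1620 = 0.00351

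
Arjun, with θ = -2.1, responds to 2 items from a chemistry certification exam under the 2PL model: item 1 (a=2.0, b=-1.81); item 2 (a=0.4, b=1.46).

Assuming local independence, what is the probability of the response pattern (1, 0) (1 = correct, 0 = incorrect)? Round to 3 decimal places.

0.289

P(θ) = 1 / (1 + exp(−a(θ − b)))
P_1 = 1/(1+e^{0.5800}) = 0.3589
P_2 = 1/(1+e^{1.4240}) = 0.1940
L = P_1 × (1−P_2) = 0.3589 × 0.8060 = 0.28929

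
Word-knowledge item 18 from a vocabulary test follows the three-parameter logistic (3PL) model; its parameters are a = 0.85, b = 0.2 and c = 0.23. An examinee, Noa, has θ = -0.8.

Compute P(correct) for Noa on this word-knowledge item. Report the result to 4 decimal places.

0.4606

P(θ) = c + (1 − c) · 1 / (1 + exp(−a(θ − b)))
Exponent: 0.85 × (-0.8 − 0.2) = -0.8500
1/(1 + e^{0.8500}) = 0.2994
P = 0.23 + 0.77 × 0.2994 = 0.4606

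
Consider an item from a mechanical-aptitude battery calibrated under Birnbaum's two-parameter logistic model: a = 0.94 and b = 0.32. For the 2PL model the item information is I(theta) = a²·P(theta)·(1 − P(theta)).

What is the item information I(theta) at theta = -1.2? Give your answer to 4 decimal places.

P = 1/(1+e^{1.4288}) = 0.1933
P(1−P) = 0.1933 × 0.8067 = 0.1559
I = a² × P(1−P) = 0.94² × 0.1559 = 0.13778

0.1378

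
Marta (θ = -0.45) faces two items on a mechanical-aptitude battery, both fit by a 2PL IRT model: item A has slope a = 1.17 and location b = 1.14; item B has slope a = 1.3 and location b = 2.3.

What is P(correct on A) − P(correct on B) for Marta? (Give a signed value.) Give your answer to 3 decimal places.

0.107

P(θ) = 1 / (1 + exp(−a(θ − b)))
P_A = 0.1347
P_B = 0.0273
P_A − P_B = 0.1074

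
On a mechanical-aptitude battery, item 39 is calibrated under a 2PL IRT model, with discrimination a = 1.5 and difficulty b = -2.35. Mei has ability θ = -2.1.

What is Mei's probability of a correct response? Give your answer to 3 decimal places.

P(θ) = 1 / (1 + exp(−a(θ − b)))
Exponent: 1.5 × (-2.1 − (-2.35)) = 0.3750
1/(1 + e^{-0.3750}) = 0.5927

0.593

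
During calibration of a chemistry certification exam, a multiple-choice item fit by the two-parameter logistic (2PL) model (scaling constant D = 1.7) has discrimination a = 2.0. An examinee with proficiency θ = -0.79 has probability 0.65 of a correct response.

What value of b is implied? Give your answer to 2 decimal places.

P(θ) = 1 / (1 + exp(−D·a(θ − b)))
logit(0.65) = ln(0.65/0.35) = 0.6190
b = θ − logit/(1.7·a) = -0.79 − 0.6190/3.4000 = -0.9721

-0.97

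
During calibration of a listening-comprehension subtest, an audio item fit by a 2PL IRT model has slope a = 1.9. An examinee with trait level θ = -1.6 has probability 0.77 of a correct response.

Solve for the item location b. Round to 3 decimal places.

P(θ) = 1 / (1 + exp(−a(θ − b)))
logit(0.77) = ln(0.77/0.23) = 1.2083
b = θ − logit/(a) = -1.6 − 1.2083/1.9000 = -2.2360

-2.236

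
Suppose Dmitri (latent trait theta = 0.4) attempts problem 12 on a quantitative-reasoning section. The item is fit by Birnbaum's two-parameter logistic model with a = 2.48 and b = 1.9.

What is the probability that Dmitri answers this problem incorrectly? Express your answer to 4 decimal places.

P(theta) = 1 / (1 + exp(−a(theta − b)))
Exponent: 2.48 × (0.4 − 1.9) = -3.7200
1/(1 + e^{3.7200}) = 0.0237
P(incorrect) = 1 − 0.0237 = 0.9763

0.9763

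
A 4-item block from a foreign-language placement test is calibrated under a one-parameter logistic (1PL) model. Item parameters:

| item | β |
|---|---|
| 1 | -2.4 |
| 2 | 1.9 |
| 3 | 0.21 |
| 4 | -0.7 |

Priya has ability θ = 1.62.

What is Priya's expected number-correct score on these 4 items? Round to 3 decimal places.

3.127

P(θ) = 1 / (1 + exp(−(θ − β)))
P_1 = 1/(1+e^{-4.0200}) = 0.9824
P_2 = 1/(1+e^{0.2800}) = 0.4305
P_3 = 1/(1+e^{-1.4100}) = 0.8038
P_4 = 1/(1+e^{-2.3200}) = 0.9105
E[score] = 0.9824 + 0.4305 + 0.8038 + 0.9105 = 3.1271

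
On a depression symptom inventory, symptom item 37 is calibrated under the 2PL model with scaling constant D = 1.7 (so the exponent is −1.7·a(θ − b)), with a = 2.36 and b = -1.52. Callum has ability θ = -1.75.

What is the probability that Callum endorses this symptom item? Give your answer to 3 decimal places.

0.284

P(θ) = 1 / (1 + exp(−D·a(θ − b)))
Exponent: 1.7 × 2.36 × (-1.75 − (-1.52)) = -0.9228
1/(1 + e^{0.9228}) = 0.2844
P = 0.2844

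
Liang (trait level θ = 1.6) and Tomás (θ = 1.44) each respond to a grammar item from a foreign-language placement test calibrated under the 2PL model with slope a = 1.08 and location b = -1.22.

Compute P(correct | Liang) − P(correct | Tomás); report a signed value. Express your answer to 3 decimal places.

P(θ) = 1 / (1 + exp(−a(θ − b)))
P(Liang) = 0.9546  [exponent 3.0456]
P(Tomás) = 0.9465  [exponent 2.8728]
Difference = 0.9546 − 0.9465 = 0.0081

0.008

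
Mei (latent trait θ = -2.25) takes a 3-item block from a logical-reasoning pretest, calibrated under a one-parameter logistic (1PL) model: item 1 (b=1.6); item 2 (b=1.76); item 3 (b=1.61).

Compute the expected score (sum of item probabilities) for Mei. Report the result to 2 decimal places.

0.06

P(θ) = 1 / (1 + exp(−(θ − b)))
P_1 = 1/(1+e^{3.8500}) = 0.0208
P_2 = 1/(1+e^{4.0100}) = 0.0178
P_3 = 1/(1+e^{3.8600}) = 0.0206
E[score] = 0.0208 + 0.0178 + 0.0206 = 0.0593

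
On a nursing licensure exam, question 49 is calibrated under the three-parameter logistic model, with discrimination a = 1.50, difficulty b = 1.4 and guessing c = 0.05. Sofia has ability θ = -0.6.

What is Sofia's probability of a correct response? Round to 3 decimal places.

0.095

P(θ) = c + (1 − c) · 1 / (1 + exp(−a(θ − b)))
Exponent: 1.50 × (-0.6 − 1.4) = -3.0000
1/(1 + e^{3.0000}) = 0.0474
P = 0.05 + 0.95 × 0.0474 = 0.0951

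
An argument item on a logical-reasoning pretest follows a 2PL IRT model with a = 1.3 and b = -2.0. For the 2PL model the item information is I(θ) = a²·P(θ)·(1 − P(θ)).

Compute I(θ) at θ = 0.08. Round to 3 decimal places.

0.099

P = 1/(1+e^{-2.7040}) = 0.9373
P(1−P) = 0.9373 × 0.0627 = 0.0588
I = a² × P(1−P) = 1.3² × 0.0588 = 0.09937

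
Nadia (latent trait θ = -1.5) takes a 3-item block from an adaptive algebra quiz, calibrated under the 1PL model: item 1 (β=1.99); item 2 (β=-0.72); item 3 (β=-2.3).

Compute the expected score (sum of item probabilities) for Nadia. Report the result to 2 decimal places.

1.03

P(θ) = 1 / (1 + exp(−(θ − β)))
P_1 = 1/(1+e^{3.4900}) = 0.0296
P_2 = 1/(1+e^{0.7800}) = 0.3143
P_3 = 1/(1+e^{-0.8000}) = 0.6900
E[score] = 0.0296 + 0.3143 + 0.6900 = 1.0339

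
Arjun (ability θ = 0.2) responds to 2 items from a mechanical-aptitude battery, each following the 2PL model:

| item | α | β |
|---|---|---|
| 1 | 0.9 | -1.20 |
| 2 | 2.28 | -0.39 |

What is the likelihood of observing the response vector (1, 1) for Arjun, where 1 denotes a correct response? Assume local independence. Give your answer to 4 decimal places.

P(θ) = 1 / (1 + exp(−α(θ − β)))
P_1 = 1/(1+e^{-1.2600}) = 0.7790
P_2 = 1/(1+e^{-1.3452}) = 0.7933
L = P_1 × P_2 = 0.7790 × 0.7933 = 0.61804

0.6180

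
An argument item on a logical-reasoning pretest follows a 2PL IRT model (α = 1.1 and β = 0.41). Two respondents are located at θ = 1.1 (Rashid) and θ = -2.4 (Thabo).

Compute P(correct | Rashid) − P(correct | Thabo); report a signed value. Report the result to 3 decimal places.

0.638

P(θ) = 1 / (1 + exp(−α(θ − β)))
P(Rashid) = 0.6811  [exponent 0.7590]
P(Thabo) = 0.0435  [exponent -3.0910]
Difference = 0.6811 − 0.0435 = 0.6377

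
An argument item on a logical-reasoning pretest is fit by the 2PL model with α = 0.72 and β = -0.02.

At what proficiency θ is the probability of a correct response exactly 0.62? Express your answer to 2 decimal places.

0.66

P(θ) = 1 / (1 + exp(−α(θ − β)))
logit = ln(0.6200/0.3800) = 0.4895
θ = β + logit/(α) = -0.02 + 0.4895/0.7200 = 0.6599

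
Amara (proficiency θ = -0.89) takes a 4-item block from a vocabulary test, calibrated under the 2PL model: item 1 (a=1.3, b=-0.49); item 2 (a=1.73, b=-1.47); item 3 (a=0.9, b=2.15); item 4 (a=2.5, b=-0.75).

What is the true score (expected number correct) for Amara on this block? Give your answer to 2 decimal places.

P(θ) = 1 / (1 + exp(−a(θ − b)))
P_1 = 1/(1+e^{0.5200}) = 0.3729
P_2 = 1/(1+e^{-1.0034}) = 0.7317
P_3 = 1/(1+e^{2.7360}) = 0.0609
P_4 = 1/(1+e^{0.3500}) = 0.4134
E[score] = 0.3729 + 0.7317 + 0.0609 + 0.4134 = 1.5788

1.58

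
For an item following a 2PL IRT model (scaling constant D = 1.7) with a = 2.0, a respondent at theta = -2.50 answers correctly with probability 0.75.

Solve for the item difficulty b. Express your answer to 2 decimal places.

-2.82

P(theta) = 1 / (1 + exp(−D·a(theta − b)))
logit(0.75) = ln(0.75/0.25) = 1.0986
b = theta − logit/(1.7·a) = -2.50 − 1.0986/3.4000 = -2.8231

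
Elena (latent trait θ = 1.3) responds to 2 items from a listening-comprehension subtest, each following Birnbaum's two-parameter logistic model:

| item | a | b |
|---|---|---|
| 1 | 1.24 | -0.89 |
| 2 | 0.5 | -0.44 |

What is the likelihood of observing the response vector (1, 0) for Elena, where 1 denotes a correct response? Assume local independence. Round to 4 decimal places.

P(θ) = 1 / (1 + exp(−a(θ − b)))
P_1 = 1/(1+e^{-2.7156}) = 0.9379
P_2 = 1/(1+e^{-0.8700}) = 0.7047
L = P_1 × (1−P_2) = 0.9379 × 0.2953 = 0.27693

0.2769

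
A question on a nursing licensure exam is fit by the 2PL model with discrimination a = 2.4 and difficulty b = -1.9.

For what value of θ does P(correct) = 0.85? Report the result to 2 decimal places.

-1.18

P(θ) = 1 / (1 + exp(−a(θ − b)))
logit = ln(0.8500/0.1500) = 1.7346
θ = b + logit/(a) = -1.9 + 1.7346/2.4000 = -1.1772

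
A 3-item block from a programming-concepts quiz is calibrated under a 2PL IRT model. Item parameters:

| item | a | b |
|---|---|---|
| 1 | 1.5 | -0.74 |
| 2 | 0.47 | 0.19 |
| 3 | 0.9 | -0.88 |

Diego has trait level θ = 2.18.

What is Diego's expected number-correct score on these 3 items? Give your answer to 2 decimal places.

P(θ) = 1 / (1 + exp(−a(θ − b)))
P_1 = 1/(1+e^{-4.3800}) = 0.9876
P_2 = 1/(1+e^{-0.9353}) = 0.7181
P_3 = 1/(1+e^{-2.7540}) = 0.9401
E[score] = 0.9876 + 0.7181 + 0.9401 = 2.6459

2.65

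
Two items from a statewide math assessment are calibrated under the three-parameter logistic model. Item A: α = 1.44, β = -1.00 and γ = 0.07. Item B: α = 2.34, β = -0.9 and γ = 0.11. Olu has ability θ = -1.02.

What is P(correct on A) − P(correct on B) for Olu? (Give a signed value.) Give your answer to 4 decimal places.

0.0354

P(θ) = γ + (1 − γ) · 1 / (1 + exp(−α(θ − β)))
P_A = 0.5283
P_B = 0.4929
P_A − P_B = 0.0354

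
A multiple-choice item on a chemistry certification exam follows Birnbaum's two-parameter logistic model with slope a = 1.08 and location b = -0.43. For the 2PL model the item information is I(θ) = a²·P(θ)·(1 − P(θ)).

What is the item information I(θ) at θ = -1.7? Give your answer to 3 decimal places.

P = 1/(1+e^{1.3716}) = 0.2024
P(1−P) = 0.2024 × 0.7976 = 0.1614
I = a² × P(1−P) = 1.08² × 0.1614 = 0.18827

0.188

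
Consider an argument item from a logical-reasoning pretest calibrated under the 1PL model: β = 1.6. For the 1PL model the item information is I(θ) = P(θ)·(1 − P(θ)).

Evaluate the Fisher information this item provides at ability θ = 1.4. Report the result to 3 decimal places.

0.248

P = 1/(1+e^{0.2000}) = 0.4502
P(1−P) = 0.4502 × 0.5498 = 0.2475
I = P(1−P) = 0.24752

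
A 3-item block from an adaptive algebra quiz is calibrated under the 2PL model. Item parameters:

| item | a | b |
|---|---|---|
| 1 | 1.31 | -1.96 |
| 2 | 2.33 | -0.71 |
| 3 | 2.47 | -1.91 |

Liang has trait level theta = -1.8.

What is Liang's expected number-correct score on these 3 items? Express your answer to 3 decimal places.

1.193

P(theta) = 1 / (1 + exp(−a(theta − b)))
P_1 = 1/(1+e^{-0.2096}) = 0.5522
P_2 = 1/(1+e^{2.5397}) = 0.0731
P_3 = 1/(1+e^{-0.2717}) = 0.5675
E[score] = 0.5522 + 0.0731 + 0.5675 = 1.1928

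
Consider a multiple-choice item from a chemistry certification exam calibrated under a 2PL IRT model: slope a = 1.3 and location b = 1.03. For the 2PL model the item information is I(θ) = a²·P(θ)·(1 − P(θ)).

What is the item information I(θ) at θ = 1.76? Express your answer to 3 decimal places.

0.340

P = 1/(1+e^{-0.9490}) = 0.7209
P(1−P) = 0.7209 × 0.2791 = 0.2012
I = a² × P(1−P) = 1.3² × 0.2012 = 0.34002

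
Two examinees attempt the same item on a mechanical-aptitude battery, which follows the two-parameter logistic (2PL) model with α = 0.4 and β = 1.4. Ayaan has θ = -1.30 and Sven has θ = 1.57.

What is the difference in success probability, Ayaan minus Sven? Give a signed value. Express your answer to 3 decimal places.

P(θ) = 1 / (1 + exp(−α(θ − β)))
P(Ayaan) = 0.2535  [exponent -1.0800]
P(Sven) = 0.5170  [exponent 0.0680]
Difference = 0.2535 − 0.5170 = -0.2635

-0.263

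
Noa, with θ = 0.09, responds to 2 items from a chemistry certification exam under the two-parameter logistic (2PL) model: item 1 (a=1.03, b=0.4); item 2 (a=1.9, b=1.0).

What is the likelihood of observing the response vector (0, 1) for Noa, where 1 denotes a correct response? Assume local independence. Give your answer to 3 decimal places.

P(θ) = 1 / (1 + exp(−a(θ − b)))
P_1 = 1/(1+e^{0.3193}) = 0.4208
P_2 = 1/(1+e^{1.7290}) = 0.1507
L = (1−P_1) × P_2 = 0.5792 × 0.1507 = 0.08729

0.087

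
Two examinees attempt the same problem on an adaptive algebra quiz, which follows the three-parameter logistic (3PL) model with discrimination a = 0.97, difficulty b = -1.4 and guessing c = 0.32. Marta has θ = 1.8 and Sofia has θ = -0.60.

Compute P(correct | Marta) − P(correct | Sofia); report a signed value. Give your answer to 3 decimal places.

0.185

P(θ) = c + (1 − c) · 1 / (1 + exp(−a(θ − b)))
P(Marta) = 0.9708  [exponent 3.1040]
P(Sofia) = 0.7857  [exponent 0.7760]
Difference = 0.9708 − 0.7857 = 0.1851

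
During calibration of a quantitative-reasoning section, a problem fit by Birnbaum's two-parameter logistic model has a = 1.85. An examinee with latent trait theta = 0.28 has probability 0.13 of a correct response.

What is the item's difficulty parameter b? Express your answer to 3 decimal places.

1.308

P(theta) = 1 / (1 + exp(−a(theta − b)))
logit(0.13) = ln(0.13/0.87) = -1.9010
b = theta − logit/(a) = 0.28 − (-1.9010)/1.8500 = 1.3075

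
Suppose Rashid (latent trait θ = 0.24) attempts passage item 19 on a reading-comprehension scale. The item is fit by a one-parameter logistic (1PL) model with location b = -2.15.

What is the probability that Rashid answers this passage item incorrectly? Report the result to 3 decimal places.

0.084

P(θ) = 1 / (1 + exp(−(θ − b)))
Exponent: (0.24 − (-2.15)) = 2.3900
1/(1 + e^{-2.3900}) = 0.9161
P = 0.9161
P(incorrect) = 1 − 0.9161 = 0.0839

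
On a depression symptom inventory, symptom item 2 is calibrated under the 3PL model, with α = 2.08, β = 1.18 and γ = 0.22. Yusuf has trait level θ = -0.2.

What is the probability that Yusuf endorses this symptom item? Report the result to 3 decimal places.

P(θ) = γ + (1 − γ) · 1 / (1 + exp(−α(θ − β)))
Exponent: 2.08 × (-0.2 − 1.18) = -2.8704
1/(1 + e^{2.8704}) = 0.0536
P = 0.22 + 0.78 × 0.0536 = 0.2618

0.262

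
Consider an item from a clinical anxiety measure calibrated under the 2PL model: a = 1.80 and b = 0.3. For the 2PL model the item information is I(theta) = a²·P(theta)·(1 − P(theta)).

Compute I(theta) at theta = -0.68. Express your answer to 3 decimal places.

P = 1/(1+e^{1.7640}) = 0.1463
P(1−P) = 0.1463 × 0.8537 = 0.1249
I = a² × P(1−P) = 1.80² × 0.1249 = 0.40464

0.405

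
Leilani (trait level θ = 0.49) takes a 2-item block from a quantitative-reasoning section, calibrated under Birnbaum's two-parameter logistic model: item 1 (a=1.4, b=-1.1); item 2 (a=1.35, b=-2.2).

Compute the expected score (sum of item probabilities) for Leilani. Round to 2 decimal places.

1.88

P(θ) = 1 / (1 + exp(−a(θ − b)))
P_1 = 1/(1+e^{-2.2260}) = 0.9026
P_2 = 1/(1+e^{-3.6315}) = 0.9742
E[score] = 0.9026 + 0.9742 = 1.8768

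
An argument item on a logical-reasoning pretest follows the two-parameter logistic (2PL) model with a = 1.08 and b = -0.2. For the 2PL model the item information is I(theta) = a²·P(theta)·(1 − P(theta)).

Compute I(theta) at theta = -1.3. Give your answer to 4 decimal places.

P = 1/(1+e^{1.1880}) = 0.2336
P(1−P) = 0.2336 × 0.7664 = 0.1790
I = a² × P(1−P) = 1.08² × 0.1790 = 0.20883

0.2088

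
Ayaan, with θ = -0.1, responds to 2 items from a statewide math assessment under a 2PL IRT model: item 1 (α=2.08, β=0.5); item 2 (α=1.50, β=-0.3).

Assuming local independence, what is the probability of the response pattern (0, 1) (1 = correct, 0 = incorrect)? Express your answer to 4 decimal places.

0.4463

P(θ) = 1 / (1 + exp(−α(θ − β)))
P_1 = 1/(1+e^{1.2480}) = 0.2230
P_2 = 1/(1+e^{-0.3000}) = 0.5744
L = (1−P_1) × P_2 = 0.7770 × 0.5744 = 0.44632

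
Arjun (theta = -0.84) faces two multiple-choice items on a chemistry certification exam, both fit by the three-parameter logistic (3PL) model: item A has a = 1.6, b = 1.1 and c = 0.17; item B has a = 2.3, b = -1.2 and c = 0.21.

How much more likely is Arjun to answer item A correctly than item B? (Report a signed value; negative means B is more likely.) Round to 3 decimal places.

P(theta) = c + (1 − c) · 1 / (1 + exp(−a(theta − b)))
P_A = 0.2056
P_B = 0.7598
P_A − P_B = -0.5541

-0.554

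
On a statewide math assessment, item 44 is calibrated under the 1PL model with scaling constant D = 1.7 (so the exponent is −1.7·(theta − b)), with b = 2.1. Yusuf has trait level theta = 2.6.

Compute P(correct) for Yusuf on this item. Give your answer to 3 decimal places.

0.701

P(theta) = 1 / (1 + exp(−D·(theta − b)))
Exponent: 1.7 × (2.6 − 2.1) = 0.8500
1/(1 + e^{-0.8500}) = 0.7006
P = 0.7006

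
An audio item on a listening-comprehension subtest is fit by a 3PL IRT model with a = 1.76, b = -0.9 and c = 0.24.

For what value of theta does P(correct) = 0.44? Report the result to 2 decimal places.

-1.49

P(theta) = c + (1 − c) · 1 / (1 + exp(−a(theta − b)))
Remove guessing floor: (0.44 − 0.24)/(1 − 0.24) = 0.2632
logit = ln(0.2632/0.7368) = -1.0296
theta = b + logit/(a) = -0.9 + (-1.0296)/1.7600 = -1.4850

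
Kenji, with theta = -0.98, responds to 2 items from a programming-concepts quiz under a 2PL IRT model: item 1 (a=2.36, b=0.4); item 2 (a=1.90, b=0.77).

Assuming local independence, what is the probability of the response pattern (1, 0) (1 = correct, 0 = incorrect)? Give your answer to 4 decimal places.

P(theta) = 1 / (1 + exp(−a(theta − b)))
P_1 = 1/(1+e^{3.2568}) = 0.0371
P_2 = 1/(1+e^{3.3250}) = 0.0347
L = P_1 × (1−P_2) = 0.0371 × 0.9653 = 0.03580

0.0358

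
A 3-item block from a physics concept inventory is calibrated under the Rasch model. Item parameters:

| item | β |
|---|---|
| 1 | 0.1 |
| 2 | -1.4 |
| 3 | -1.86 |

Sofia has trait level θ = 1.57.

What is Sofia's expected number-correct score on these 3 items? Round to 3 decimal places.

P(θ) = 1 / (1 + exp(−(θ − β)))
P_1 = 1/(1+e^{-1.4700}) = 0.8131
P_2 = 1/(1+e^{-2.9700}) = 0.9512
P_3 = 1/(1+e^{-3.4300}) = 0.9686
E[score] = 0.8131 + 0.9512 + 0.9686 = 2.7329

2.733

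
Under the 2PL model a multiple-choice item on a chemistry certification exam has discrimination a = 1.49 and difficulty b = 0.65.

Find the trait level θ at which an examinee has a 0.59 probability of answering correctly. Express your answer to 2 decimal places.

P(θ) = 1 / (1 + exp(−a(θ − b)))
logit = ln(0.5900/0.4100) = 0.3640
θ = b + logit/(a) = 0.65 + 0.3640/1.4900 = 0.8943

0.89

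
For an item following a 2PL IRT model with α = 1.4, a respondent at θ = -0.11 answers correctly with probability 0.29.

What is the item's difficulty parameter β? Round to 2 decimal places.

0.53

P(θ) = 1 / (1 + exp(−α(θ − β)))
logit(0.29) = ln(0.29/0.71) = -0.8954
β = θ − logit/(α) = -0.11 − (-0.8954)/1.4000 = 0.5296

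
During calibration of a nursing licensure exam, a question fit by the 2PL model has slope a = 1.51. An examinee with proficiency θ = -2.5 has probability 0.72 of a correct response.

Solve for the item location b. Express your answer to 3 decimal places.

P(θ) = 1 / (1 + exp(−a(θ − b)))
logit(0.72) = ln(0.72/0.28) = 0.9445
b = θ − logit/(a) = -2.5 − 0.9445/1.5100 = -3.1255

-3.125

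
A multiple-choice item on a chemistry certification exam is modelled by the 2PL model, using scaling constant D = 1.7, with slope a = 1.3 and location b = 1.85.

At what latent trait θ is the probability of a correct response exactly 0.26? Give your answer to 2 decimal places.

1.38

P(θ) = 1 / (1 + exp(−D·a(θ − b)))
logit = ln(0.2600/0.7400) = -1.0460
θ = b + logit/(1.7·a) = 1.85 + (-1.0460)/2.2100 = 1.3767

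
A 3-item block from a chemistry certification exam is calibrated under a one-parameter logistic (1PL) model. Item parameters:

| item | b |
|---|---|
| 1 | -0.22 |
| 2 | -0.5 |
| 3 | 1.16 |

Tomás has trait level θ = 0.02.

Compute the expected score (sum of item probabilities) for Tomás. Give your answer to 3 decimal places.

P(θ) = 1 / (1 + exp(−(θ − b)))
P_1 = 1/(1+e^{-0.2400}) = 0.5597
P_2 = 1/(1+e^{-0.5200}) = 0.6271
P_3 = 1/(1+e^{1.1400}) = 0.2423
E[score] = 0.5597 + 0.6271 + 0.2423 = 1.4292

1.429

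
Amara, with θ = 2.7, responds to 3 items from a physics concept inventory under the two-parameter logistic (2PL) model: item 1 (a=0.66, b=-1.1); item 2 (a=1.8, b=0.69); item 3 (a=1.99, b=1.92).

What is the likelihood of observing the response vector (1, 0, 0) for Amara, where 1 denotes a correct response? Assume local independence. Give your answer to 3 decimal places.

P(θ) = 1 / (1 + exp(−a(θ − b)))
P_1 = 1/(1+e^{-2.5080}) = 0.9247
P_2 = 1/(1+e^{-3.6180}) = 0.9739
P_3 = 1/(1+e^{-1.5522}) = 0.8252
L = P_1 × (1−P_2) × (1−P_3) = 0.9247 × 0.0261 × 0.1748 = 0.00422

0.004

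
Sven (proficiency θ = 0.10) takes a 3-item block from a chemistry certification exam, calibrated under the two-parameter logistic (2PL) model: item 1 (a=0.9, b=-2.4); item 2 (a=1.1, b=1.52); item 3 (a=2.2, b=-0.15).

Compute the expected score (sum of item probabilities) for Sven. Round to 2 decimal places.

1.71

P(θ) = 1 / (1 + exp(−a(θ − b)))
P_1 = 1/(1+e^{-2.2500}) = 0.9047
P_2 = 1/(1+e^{1.5620}) = 0.1734
P_3 = 1/(1+e^{-0.5500}) = 0.6341
E[score] = 0.9047 + 0.1734 + 0.6341 = 1.7121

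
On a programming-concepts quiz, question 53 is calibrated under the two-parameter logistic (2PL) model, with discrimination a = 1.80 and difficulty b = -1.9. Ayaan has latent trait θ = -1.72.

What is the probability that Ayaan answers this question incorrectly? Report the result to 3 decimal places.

0.420

P(θ) = 1 / (1 + exp(−a(θ − b)))
Exponent: 1.80 × (-1.72 − (-1.9)) = 0.3240
1/(1 + e^{-0.3240}) = 0.5803
P(incorrect) = 1 − 0.5803 = 0.4197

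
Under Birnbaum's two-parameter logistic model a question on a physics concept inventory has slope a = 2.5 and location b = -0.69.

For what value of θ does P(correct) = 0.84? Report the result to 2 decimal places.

-0.03

P(θ) = 1 / (1 + exp(−a(θ − b)))
logit = ln(0.8400/0.1600) = 1.6582
θ = b + logit/(a) = -0.69 + 1.6582/2.5000 = -0.0267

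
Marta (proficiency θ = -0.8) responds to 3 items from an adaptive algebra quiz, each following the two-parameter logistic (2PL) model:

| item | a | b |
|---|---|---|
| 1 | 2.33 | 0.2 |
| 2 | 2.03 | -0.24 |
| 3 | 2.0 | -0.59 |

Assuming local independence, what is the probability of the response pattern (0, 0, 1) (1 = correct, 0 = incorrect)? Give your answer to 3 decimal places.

P(θ) = 1 / (1 + exp(−a(θ − b)))
P_1 = 1/(1+e^{2.3300}) = 0.0887
P_2 = 1/(1+e^{1.1368}) = 0.2429
P_3 = 1/(1+e^{0.4200}) = 0.3965
L = (1−P_1) × (1−P_2) × P_3 = 0.9113 × 0.7571 × 0.3965 = 0.27358

0.274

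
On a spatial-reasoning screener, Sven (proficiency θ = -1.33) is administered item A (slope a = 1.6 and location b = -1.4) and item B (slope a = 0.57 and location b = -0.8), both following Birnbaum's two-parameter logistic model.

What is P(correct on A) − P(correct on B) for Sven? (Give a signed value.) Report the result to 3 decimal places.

P(θ) = 1 / (1 + exp(−a(θ − b)))
P_A = 0.5280
P_B = 0.4250
P_A − P_B = 0.1029

0.103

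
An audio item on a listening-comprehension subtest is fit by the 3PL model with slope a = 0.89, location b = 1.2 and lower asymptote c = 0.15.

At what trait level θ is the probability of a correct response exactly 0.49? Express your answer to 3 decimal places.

0.744

P(θ) = c + (1 − c) · 1 / (1 + exp(−a(θ − b)))
Remove guessing floor: (0.49 − 0.15)/(1 − 0.15) = 0.4000
logit = ln(0.4000/0.6000) = -0.4055
θ = b + logit/(a) = 1.2 + (-0.4055)/0.8900 = 0.7444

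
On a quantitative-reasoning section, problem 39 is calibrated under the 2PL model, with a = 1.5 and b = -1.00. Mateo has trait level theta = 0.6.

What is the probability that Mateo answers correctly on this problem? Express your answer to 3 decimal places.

P(theta) = 1 / (1 + exp(−a(theta − b)))
Exponent: 1.5 × (0.6 − (-1.00)) = 2.4000
1/(1 + e^{-2.4000}) = 0.9168

0.917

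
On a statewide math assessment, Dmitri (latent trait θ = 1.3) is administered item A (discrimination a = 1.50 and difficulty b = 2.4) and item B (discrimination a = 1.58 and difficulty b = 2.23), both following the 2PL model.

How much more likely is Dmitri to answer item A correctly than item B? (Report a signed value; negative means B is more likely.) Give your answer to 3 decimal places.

P(θ) = 1 / (1 + exp(−a(θ − b)))
P_A = 0.1611
P_B = 0.1870
P_A − P_B = -0.0259

-0.026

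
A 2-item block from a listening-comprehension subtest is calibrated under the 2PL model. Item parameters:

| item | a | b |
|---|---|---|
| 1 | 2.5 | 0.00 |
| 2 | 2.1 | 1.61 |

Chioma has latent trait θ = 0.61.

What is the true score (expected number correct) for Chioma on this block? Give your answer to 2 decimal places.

0.93

P(θ) = 1 / (1 + exp(−a(θ − b)))
P_1 = 1/(1+e^{-1.5250}) = 0.8213
P_2 = 1/(1+e^{2.1000}) = 0.1091
E[score] = 0.8213 + 0.1091 = 0.9304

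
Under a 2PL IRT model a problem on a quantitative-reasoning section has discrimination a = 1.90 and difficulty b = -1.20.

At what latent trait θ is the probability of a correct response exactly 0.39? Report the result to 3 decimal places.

-1.435

P(θ) = 1 / (1 + exp(−a(θ − b)))
logit = ln(0.3900/0.6100) = -0.4473
θ = b + logit/(a) = -1.20 + (-0.4473)/1.9000 = -1.4354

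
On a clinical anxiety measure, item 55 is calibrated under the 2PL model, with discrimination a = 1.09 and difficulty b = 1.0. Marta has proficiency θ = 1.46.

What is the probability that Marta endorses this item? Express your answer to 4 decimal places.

0.6228

P(θ) = 1 / (1 + exp(−a(θ − b)))
Exponent: 1.09 × (1.46 − 1.0) = 0.5014
1/(1 + e^{-0.5014}) = 0.6228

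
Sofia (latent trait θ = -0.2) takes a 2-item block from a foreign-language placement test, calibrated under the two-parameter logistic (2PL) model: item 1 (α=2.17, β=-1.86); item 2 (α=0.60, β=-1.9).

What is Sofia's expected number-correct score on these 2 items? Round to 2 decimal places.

P(θ) = 1 / (1 + exp(−α(θ − β)))
P_1 = 1/(1+e^{-3.6022}) = 0.9735
P_2 = 1/(1+e^{-1.0200}) = 0.7350
E[score] = 0.9735 + 0.7350 = 1.7084

1.71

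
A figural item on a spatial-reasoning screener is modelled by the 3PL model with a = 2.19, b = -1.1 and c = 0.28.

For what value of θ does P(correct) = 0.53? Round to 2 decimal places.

P(θ) = c + (1 − c) · 1 / (1 + exp(−a(θ − b)))
Remove guessing floor: (0.53 − 0.28)/(1 − 0.28) = 0.3472
logit = ln(0.3472/0.6528) = -0.6313
θ = b + logit/(a) = -1.1 + (-0.6313)/2.1900 = -1.3883

-1.39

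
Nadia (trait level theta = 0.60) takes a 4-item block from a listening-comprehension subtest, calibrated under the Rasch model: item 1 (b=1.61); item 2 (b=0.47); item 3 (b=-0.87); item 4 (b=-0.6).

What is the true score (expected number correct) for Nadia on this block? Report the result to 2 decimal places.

2.38

P(theta) = 1 / (1 + exp(−(theta − b)))
P_1 = 1/(1+e^{1.0100}) = 0.2670
P_2 = 1/(1+e^{-0.1300}) = 0.5325
P_3 = 1/(1+e^{-1.4700}) = 0.8131
P_4 = 1/(1+e^{-1.2000}) = 0.7685
E[score] = 0.2670 + 0.5325 + 0.8131 + 0.7685 = 2.3810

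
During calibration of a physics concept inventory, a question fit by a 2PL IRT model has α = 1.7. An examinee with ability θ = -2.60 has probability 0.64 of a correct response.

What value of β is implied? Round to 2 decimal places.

P(θ) = 1 / (1 + exp(−α(θ − β)))
logit(0.64) = ln(0.64/0.36) = 0.5754
β = θ − logit/(α) = -2.60 − 0.5754/1.7000 = -2.9384

-2.94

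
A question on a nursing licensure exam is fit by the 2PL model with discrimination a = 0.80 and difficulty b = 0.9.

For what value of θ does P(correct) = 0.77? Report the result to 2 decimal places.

2.41

P(θ) = 1 / (1 + exp(−a(θ − b)))
logit = ln(0.7700/0.2300) = 1.2083
θ = b + logit/(a) = 0.9 + 1.2083/0.8000 = 2.4104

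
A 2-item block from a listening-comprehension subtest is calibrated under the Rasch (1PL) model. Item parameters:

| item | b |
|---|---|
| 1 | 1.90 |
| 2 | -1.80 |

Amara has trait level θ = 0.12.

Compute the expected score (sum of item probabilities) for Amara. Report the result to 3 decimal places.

1.016

P(θ) = 1 / (1 + exp(−(θ − b)))
P_1 = 1/(1+e^{1.7800}) = 0.1443
P_2 = 1/(1+e^{-1.9200}) = 0.8721
E[score] = 0.1443 + 0.8721 = 1.0164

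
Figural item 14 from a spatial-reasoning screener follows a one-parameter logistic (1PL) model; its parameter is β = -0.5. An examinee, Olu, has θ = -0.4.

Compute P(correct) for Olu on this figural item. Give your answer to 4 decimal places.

0.5250

P(θ) = 1 / (1 + exp(−(θ − β)))
Exponent: (-0.4 − (-0.5)) = 0.1000
1/(1 + e^{-0.1000}) = 0.5250
P = 0.5250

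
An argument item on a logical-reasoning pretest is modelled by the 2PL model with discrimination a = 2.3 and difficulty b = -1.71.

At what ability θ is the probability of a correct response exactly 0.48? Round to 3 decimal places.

-1.745

P(θ) = 1 / (1 + exp(−a(θ − b)))
logit = ln(0.4800/0.5200) = -0.0800
θ = b + logit/(a) = -1.71 + (-0.0800)/2.3000 = -1.7448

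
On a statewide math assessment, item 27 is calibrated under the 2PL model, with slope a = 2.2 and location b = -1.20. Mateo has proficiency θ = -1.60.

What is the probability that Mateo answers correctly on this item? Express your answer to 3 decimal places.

P(θ) = 1 / (1 + exp(−a(θ − b)))
Exponent: 2.2 × (-1.60 − (-1.20)) = -0.8800
1/(1 + e^{0.8800}) = 0.2932

0.293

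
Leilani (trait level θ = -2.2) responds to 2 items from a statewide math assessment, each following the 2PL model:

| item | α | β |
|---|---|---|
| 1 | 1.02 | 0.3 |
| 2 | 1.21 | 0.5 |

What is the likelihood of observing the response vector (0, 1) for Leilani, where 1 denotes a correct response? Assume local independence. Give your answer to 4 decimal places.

0.0341

P(θ) = 1 / (1 + exp(−α(θ − β)))
P_1 = 1/(1+e^{2.5500}) = 0.0724
P_2 = 1/(1+e^{3.2670}) = 0.0367
L = (1−P_1) × P_2 = 0.9276 × 0.0367 = 0.03406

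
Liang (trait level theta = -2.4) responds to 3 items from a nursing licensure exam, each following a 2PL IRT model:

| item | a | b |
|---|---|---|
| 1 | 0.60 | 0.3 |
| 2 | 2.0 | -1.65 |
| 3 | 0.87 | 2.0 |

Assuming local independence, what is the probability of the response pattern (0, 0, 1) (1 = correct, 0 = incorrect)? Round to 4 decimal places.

P(theta) = 1 / (1 + exp(−a(theta − b)))
P_1 = 1/(1+e^{1.6200}) = 0.1652
P_2 = 1/(1+e^{1.5000}) = 0.1824
P_3 = 1/(1+e^{3.8280}) = 0.0213
L = (1−P_1) × (1−P_2) × P_3 = 0.8348 × 0.8176 × 0.0213 = 0.01453

0.0145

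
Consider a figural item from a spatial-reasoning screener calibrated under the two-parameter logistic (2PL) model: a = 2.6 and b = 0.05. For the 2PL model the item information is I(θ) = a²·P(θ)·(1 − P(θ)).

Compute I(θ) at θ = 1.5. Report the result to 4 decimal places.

0.1489

P = 1/(1+e^{-3.7700}) = 0.9775
P(1−P) = 0.9775 × 0.0225 = 0.0220
I = a² × P(1−P) = 2.6² × 0.0220 = 0.14889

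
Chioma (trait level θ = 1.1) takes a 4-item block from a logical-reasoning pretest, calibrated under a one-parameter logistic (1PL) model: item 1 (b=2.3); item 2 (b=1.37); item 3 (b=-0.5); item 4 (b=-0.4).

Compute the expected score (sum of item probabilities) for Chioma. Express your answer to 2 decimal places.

2.31

P(θ) = 1 / (1 + exp(−(θ − b)))
P_1 = 1/(1+e^{1.2000}) = 0.2315
P_2 = 1/(1+e^{0.2700}) = 0.4329
P_3 = 1/(1+e^{-1.6000}) = 0.8320
P_4 = 1/(1+e^{-1.5000}) = 0.8176
E[score] = 0.2315 + 0.4329 + 0.8320 + 0.8176 = 2.3140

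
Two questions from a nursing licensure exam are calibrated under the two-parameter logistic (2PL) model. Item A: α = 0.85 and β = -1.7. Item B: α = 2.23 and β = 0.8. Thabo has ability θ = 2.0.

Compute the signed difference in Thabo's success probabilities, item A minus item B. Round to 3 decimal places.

0.023

P(θ) = 1 / (1 + exp(−α(θ − β)))
P_A = 0.9587
P_B = 0.9356
P_A − P_B = 0.0231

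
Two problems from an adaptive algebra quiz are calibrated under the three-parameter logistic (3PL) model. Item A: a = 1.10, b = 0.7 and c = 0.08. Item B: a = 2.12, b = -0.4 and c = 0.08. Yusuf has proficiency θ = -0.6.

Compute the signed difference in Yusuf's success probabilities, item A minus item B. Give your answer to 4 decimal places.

-0.1863

P(θ) = c + (1 − c) · 1 / (1 + exp(−a(θ − b)))
P_A = 0.2577
P_B = 0.4439
P_A − P_B = -0.1863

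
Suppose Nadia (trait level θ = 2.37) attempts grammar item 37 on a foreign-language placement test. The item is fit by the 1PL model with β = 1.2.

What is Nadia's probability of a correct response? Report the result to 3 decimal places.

P(θ) = 1 / (1 + exp(−(θ − β)))
Exponent: (2.37 − 1.2) = 1.1700
1/(1 + e^{-1.1700}) = 0.7631
P = 0.7631

0.763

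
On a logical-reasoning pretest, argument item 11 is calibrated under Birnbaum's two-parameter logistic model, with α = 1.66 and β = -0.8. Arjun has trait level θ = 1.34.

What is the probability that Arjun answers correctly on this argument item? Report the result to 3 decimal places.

0.972

P(θ) = 1 / (1 + exp(−α(θ − β)))
Exponent: 1.66 × (1.34 − (-0.8)) = 3.5524
1/(1 + e^{-3.5524}) = 0.9721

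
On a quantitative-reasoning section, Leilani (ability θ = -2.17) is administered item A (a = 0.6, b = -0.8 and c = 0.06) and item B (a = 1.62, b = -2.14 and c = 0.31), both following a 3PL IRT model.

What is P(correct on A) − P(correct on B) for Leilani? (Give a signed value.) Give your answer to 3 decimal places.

P(θ) = c + (1 − c) · 1 / (1 + exp(−a(θ − b)))
P_A = 0.3470
P_B = 0.6466
P_A − P_B = -0.2996

-0.300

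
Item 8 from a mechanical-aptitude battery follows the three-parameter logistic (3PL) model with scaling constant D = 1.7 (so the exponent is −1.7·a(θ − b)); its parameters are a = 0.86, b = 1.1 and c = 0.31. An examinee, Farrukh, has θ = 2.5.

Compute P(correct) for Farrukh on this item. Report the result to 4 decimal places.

P(θ) = c + (1 − c) · 1 / (1 + exp(−D·a(θ − b)))
Exponent: 1.7 × 0.86 × (2.5 − 1.1) = 2.0468
1/(1 + e^{-2.0468}) = 0.8856
P = 0.31 + 0.69 × 0.8856 = 0.9211

0.9211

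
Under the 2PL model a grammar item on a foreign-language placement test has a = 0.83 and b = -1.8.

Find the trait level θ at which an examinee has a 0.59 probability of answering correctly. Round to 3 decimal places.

P(θ) = 1 / (1 + exp(−a(θ − b)))
logit = ln(0.5900/0.4100) = 0.3640
θ = b + logit/(a) = -1.8 + 0.3640/0.8300 = -1.3615

-1.361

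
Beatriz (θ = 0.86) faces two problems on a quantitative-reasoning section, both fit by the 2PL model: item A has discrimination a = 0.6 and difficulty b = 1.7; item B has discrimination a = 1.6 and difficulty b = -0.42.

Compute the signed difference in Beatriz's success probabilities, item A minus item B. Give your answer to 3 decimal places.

-0.509

P(θ) = 1 / (1 + exp(−a(θ − b)))
P_A = 0.3766
P_B = 0.8857
P_A − P_B = -0.5091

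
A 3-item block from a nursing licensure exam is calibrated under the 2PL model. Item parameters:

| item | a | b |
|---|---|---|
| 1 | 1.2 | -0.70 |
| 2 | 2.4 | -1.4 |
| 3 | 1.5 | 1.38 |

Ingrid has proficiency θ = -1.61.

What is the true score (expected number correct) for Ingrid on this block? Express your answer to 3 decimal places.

P(θ) = 1 / (1 + exp(−a(θ − b)))
P_1 = 1/(1+e^{1.0920}) = 0.2512
P_2 = 1/(1+e^{0.5040}) = 0.3766
P_3 = 1/(1+e^{4.4850}) = 0.0112
E[score] = 0.2512 + 0.3766 + 0.0112 = 0.6390

0.639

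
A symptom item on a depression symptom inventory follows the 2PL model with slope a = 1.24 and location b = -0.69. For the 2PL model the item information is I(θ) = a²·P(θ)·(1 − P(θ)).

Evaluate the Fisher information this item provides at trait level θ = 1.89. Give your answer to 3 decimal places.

0.058

P = 1/(1+e^{-3.1992}) = 0.9608
P(1−P) = 0.9608 × 0.0392 = 0.0377
I = a² × P(1−P) = 1.24² × 0.0377 = 0.05791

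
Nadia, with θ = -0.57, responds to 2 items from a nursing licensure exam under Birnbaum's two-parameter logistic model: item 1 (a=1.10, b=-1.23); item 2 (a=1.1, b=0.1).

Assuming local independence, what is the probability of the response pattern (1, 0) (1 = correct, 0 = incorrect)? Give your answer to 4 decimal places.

0.4558

P(θ) = 1 / (1 + exp(−a(θ − b)))
P_1 = 1/(1+e^{-0.7260}) = 0.6739
P_2 = 1/(1+e^{0.7370}) = 0.3237
L = P_1 × (1−P_2) = 0.6739 × 0.6763 = 0.45580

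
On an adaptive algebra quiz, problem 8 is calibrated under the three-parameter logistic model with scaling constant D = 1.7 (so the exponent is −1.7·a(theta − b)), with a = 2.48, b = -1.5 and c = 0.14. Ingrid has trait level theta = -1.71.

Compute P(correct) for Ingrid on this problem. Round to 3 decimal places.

P(theta) = c + (1 − c) · 1 / (1 + exp(−D·a(theta − b)))
Exponent: 1.7 × 2.48 × (-1.71 − (-1.5)) = -0.8854
1/(1 + e^{0.8854}) = 0.2921
P = 0.14 + 0.86 × 0.2921 = 0.3912

0.391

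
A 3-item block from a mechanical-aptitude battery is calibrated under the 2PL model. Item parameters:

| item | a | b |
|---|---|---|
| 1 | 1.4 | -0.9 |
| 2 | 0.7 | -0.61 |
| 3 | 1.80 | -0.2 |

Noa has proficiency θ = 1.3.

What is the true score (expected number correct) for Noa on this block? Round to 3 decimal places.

P(θ) = 1 / (1 + exp(−a(θ − b)))
P_1 = 1/(1+e^{-3.0800}) = 0.9561
P_2 = 1/(1+e^{-1.3370}) = 0.7920
P_3 = 1/(1+e^{-2.7000}) = 0.9370
E[score] = 0.9561 + 0.7920 + 0.9370 = 2.6851

2.685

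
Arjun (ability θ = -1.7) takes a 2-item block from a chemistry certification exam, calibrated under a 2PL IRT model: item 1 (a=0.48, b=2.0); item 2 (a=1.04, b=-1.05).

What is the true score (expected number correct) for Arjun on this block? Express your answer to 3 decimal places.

P(θ) = 1 / (1 + exp(−a(θ − b)))
P_1 = 1/(1+e^{1.7760}) = 0.1448
P_2 = 1/(1+e^{0.6760}) = 0.3372
E[score] = 0.1448 + 0.3372 = 0.4820

0.482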